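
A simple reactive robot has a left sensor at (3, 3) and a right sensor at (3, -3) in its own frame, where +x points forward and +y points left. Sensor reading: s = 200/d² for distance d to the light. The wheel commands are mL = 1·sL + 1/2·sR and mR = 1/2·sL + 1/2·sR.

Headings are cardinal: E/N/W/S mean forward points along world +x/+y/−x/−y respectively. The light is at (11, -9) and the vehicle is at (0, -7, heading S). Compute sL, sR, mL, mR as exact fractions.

40/13 200/197 9180/2561 5240/2561

left sensor world pos  = (3, -10); dL² = 65
right sensor world pos = (-3, -10); dR² = 197
sL = 200/65 = 40/13
sR = 200/197 = 200/197
mL = 1·sL + 1/2·sR = 9180/2561
mR = 1/2·sL + 1/2·sR = 5240/2561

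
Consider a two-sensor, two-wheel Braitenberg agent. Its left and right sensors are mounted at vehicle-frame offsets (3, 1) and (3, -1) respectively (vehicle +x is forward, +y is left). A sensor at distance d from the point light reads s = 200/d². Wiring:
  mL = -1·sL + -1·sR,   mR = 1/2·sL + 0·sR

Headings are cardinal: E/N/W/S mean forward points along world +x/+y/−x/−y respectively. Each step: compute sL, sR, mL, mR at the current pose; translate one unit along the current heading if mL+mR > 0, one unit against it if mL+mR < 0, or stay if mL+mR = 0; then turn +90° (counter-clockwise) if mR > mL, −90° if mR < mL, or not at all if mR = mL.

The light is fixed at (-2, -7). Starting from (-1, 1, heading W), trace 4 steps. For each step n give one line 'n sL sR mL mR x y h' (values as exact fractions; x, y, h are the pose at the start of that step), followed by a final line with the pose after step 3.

0 200/53 40/17 -5520/901 100/53 -1 1 W
1 100/17 100/13 -3000/221 50/17 0 1 S
2 8/5 200/89 -1712/445 4/5 0 2 E
3 25/18 50/37 -1825/666 25/36 -1 2 N
final -1 1 W

n=0: pose=(-1,1,W); sL=200/53, sR=40/17; mL=-5520/901, mR=100/53; mL+mR=-3820/901 → advance -1; mR−mL=7220/901 → turn +1·90°
n=1: pose=(0,1,S); sL=100/17, sR=100/13; mL=-3000/221, mR=50/17; mL+mR=-2350/221 → advance -1; mR−mL=3650/221 → turn +1·90°
n=2: pose=(0,2,E); sL=8/5, sR=200/89; mL=-1712/445, mR=4/5; mL+mR=-1356/445 → advance -1; mR−mL=2068/445 → turn +1·90°
n=3: pose=(-1,2,N); sL=25/18, sR=50/37; mL=-1825/666, mR=25/36; mL+mR=-2725/1332 → advance -1; mR−mL=1525/444 → turn +1·90°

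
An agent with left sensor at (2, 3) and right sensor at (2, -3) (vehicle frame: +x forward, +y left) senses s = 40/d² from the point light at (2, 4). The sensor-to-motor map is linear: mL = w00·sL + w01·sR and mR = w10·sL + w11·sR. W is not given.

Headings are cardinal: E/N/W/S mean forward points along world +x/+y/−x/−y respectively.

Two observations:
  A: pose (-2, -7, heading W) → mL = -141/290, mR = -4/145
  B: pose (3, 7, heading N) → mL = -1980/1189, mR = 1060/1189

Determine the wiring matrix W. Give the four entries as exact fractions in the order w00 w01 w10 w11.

obs A: pose=(-2,-7,W) → sL=5/29, sR=2/5, mL=-141/290, mR=-4/145
obs B: pose=(3,7,N) → sL=40/29, sR=40/41, mL=-1980/1189, mR=1060/1189
sensor matrix S = [[5/29, 2/5], [40/29, 40/41]]; det S = -456/1189
solve [mL_A; mL_B] = S·[w00; w01] and [mR_A; mR_B] = S·[w10; w11]:
  w00 = -1/2, w01 = -1, w10 = 1, w11 = -1/2

-1/2 -1 1 -1/2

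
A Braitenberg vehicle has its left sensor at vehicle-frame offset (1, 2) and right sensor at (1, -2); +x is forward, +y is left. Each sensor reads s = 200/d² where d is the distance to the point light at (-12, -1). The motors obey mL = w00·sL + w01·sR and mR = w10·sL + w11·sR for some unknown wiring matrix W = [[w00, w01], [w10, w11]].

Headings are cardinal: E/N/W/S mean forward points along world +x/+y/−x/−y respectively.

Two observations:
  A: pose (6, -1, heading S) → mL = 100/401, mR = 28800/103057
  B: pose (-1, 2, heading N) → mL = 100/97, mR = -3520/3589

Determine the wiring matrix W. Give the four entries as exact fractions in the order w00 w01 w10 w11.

1/2 0 -1 1

obs A: pose=(6,-1,S) → sL=200/401, sR=200/257, mL=100/401, mR=28800/103057
obs B: pose=(-1,2,N) → sL=200/97, sR=40/37, mL=100/97, mR=-3520/3589
sensor matrix S = [[200/401, 200/257], [200/97, 40/37]]; det S = -394048000/369871573
solve [mL_A; mL_B] = S·[w00; w01] and [mR_A; mR_B] = S·[w10; w11]:
  w00 = 1/2, w01 = 0, w10 = -1, w11 = 1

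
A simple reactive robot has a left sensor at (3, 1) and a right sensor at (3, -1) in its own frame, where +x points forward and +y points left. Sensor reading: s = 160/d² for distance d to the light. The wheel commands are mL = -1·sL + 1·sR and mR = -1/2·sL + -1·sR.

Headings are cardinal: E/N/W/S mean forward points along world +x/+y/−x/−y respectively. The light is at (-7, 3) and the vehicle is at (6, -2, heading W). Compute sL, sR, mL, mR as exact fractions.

left sensor world pos  = (3, -3); dL² = 136
right sensor world pos = (3, -1); dR² = 116
sL = 160/136 = 20/17
sR = 160/116 = 40/29
mL = -1·sL + 1·sR = 100/493
mR = -1/2·sL + -1·sR = -970/493

20/17 40/29 100/493 -970/493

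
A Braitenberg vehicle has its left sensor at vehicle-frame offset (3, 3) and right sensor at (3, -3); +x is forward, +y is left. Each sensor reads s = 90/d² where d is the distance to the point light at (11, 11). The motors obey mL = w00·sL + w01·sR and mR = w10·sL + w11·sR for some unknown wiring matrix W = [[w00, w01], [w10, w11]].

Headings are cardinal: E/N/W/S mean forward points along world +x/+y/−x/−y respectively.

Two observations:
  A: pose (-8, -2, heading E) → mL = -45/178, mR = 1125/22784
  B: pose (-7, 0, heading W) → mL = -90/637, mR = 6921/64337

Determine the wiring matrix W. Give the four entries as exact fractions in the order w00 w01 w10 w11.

obs A: pose=(-8,-2,E) → sL=45/178, sR=45/256, mL=-45/178, mR=1125/22784
obs B: pose=(-7,0,W) → sL=90/637, sR=18/101, mL=-90/637, mR=6921/64337
sensor matrix S = [[45/178, 45/256], [90/637, 18/101]]; det S = 14819355/732927104
solve [mL_A; mL_B] = S·[w00; w01] and [mR_A; mR_B] = S·[w10; w11]:
  w00 = -1, w01 = 0, w10 = -1/2, w11 = 1

-1 0 -1/2 1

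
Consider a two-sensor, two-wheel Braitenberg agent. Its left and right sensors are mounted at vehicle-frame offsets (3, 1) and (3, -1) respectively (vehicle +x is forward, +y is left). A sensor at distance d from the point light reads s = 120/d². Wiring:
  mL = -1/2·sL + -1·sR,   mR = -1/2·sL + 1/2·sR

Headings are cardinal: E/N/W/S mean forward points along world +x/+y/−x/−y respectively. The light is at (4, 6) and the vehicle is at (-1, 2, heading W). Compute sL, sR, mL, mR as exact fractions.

left sensor world pos  = (-4, 1); dL² = 89
right sensor world pos = (-4, 3); dR² = 73
sL = 120/89 = 120/89
sR = 120/73 = 120/73
mL = -1/2·sL + -1·sR = -15060/6497
mR = -1/2·sL + 1/2·sR = 960/6497

120/89 120/73 -15060/6497 960/6497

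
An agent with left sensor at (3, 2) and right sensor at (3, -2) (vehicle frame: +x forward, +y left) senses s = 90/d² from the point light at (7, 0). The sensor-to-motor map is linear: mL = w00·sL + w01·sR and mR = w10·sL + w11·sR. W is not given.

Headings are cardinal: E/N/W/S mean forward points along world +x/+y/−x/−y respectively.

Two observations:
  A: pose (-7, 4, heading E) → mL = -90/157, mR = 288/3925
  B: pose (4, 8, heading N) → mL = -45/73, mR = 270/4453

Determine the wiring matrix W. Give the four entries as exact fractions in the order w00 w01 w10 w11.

-1 0 -1/2 1/2

obs A: pose=(-7,4,E) → sL=90/157, sR=18/25, mL=-90/157, mR=288/3925
obs B: pose=(4,8,N) → sL=45/73, sR=45/61, mL=-45/73, mR=270/4453
sensor matrix S = [[90/157, 18/25], [45/73, 45/61]]; det S = -73224/3495605
solve [mL_A; mL_B] = S·[w00; w01] and [mR_A; mR_B] = S·[w10; w11]:
  w00 = -1, w01 = 0, w10 = -1/2, w11 = 1/2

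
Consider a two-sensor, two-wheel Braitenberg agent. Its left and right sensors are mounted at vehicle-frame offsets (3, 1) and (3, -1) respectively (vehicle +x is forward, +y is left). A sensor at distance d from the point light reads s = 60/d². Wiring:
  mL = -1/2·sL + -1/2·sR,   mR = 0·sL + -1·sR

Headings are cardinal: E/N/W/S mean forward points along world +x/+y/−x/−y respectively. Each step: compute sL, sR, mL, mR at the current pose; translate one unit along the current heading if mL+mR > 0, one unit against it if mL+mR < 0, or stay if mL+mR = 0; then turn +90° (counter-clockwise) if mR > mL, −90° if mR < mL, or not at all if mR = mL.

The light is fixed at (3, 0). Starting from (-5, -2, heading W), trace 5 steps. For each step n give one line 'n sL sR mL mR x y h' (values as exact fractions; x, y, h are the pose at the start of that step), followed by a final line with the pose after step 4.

n=0: pose=(-5,-2,W); sL=6/13, sR=30/61; mL=-378/793, mR=-30/61; mL+mR=-768/793 → advance -1; mR−mL=-12/793 → turn -1·90°
n=1: pose=(-4,-2,N); sL=12/13, sR=60/37; mL=-612/481, mR=-60/37; mL+mR=-1392/481 → advance -1; mR−mL=-168/481 → turn -1·90°
n=2: pose=(-4,-3,E); sL=3, sR=15/8; mL=-39/16, mR=-15/8; mL+mR=-69/16 → advance -1; mR−mL=9/16 → turn +1·90°
n=3: pose=(-5,-3,N); sL=20/27, sR=60/49; mL=-1300/1323, mR=-60/49; mL+mR=-2920/1323 → advance -1; mR−mL=-320/1323 → turn -1·90°
n=4: pose=(-5,-4,E); sL=30/17, sR=6/5; mL=-126/85, mR=-6/5; mL+mR=-228/85 → advance -1; mR−mL=24/85 → turn +1·90°

0 6/13 30/61 -378/793 -30/61 -5 -2 W
1 12/13 60/37 -612/481 -60/37 -4 -2 N
2 3 15/8 -39/16 -15/8 -4 -3 E
3 20/27 60/49 -1300/1323 -60/49 -5 -3 N
4 30/17 6/5 -126/85 -6/5 -5 -4 E
final -6 -4 N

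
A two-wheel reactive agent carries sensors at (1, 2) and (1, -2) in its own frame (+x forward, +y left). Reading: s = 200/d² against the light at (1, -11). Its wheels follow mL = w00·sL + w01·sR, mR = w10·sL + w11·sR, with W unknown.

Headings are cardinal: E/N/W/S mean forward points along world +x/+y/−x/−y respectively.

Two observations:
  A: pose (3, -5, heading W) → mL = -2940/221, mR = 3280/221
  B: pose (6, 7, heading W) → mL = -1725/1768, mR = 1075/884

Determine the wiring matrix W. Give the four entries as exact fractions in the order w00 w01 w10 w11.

obs A: pose=(3,-5,W) → sL=200/17, sR=40/13, mL=-2940/221, mR=3280/221
obs B: pose=(6,7,W) → sL=25/34, sR=25/52, mL=-1725/1768, mR=1075/884
sensor matrix S = [[200/17, 40/13], [25/34, 25/52]]; det S = 750/221
solve [mL_A; mL_B] = S·[w00; w01] and [mR_A; mR_B] = S·[w10; w11]:
  w00 = -1, w01 = -1/2, w10 = 1, w11 = 1

-1 -1/2 1 1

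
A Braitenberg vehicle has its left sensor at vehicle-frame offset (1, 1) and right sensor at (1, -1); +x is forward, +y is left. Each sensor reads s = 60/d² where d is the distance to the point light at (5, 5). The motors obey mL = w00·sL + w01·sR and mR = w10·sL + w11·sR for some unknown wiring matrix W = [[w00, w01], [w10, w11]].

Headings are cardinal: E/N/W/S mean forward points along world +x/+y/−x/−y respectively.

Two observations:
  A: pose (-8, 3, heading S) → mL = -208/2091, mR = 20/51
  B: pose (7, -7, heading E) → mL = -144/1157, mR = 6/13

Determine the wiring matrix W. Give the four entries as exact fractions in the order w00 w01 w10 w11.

obs A: pose=(-8,3,S) → sL=20/51, sR=12/41, mL=-208/2091, mR=20/51
obs B: pose=(7,-7,E) → sL=6/13, sR=30/89, mL=-144/1157, mR=6/13
sensor matrix S = [[20/51, 12/41], [6/13, 30/89]]; det S = -2336/806429
solve [mL_A; mL_B] = S·[w00; w01] and [mR_A; mR_B] = S·[w10; w11]:
  w00 = -1, w01 = 1, w10 = 1, w11 = 0

-1 1 1 0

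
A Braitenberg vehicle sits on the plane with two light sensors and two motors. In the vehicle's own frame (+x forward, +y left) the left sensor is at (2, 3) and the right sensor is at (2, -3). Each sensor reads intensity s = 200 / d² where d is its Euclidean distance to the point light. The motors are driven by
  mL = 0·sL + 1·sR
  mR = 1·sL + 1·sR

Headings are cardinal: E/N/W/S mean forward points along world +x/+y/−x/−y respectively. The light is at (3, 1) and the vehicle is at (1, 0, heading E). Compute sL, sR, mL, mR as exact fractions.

left sensor world pos  = (3, 3); dL² = 4
right sensor world pos = (3, -3); dR² = 16
sL = 200/4 = 50
sR = 200/16 = 25/2
mL = 0·sL + 1·sR = 25/2
mR = 1·sL + 1·sR = 125/2

50 25/2 25/2 125/2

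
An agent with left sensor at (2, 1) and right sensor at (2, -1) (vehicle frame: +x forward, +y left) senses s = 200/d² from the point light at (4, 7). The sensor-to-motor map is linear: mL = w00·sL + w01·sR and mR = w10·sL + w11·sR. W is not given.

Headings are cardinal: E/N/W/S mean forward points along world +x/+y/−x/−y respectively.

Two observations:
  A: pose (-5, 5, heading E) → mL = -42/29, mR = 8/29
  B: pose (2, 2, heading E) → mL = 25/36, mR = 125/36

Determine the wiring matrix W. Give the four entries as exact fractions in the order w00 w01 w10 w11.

obs A: pose=(-5,5,E) → sL=4, sR=100/29, mL=-42/29, mR=8/29
obs B: pose=(2,2,E) → sL=25/2, sR=50/9, mL=25/36, mR=125/36
sensor matrix S = [[4, 100/29], [25/2, 50/9]]; det S = -5450/261
solve [mL_A; mL_B] = S·[w00; w01] and [mR_A; mR_B] = S·[w10; w11]:
  w00 = 1/2, w01 = -1, w10 = 1/2, w11 = -1/2

1/2 -1 1/2 -1/2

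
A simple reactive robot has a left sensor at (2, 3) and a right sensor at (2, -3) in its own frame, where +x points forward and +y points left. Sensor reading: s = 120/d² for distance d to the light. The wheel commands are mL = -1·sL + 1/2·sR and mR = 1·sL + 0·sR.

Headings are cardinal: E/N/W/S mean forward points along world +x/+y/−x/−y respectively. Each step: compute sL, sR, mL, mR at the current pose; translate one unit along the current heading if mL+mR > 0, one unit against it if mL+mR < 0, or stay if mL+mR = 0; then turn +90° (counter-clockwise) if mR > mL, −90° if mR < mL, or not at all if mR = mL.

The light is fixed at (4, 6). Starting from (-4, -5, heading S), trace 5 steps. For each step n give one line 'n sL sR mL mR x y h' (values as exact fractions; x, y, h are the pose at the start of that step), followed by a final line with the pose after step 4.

n=0: pose=(-4,-5,S); sL=60/97, sR=12/29; mL=-1158/2813, mR=60/97; mL+mR=6/29 → advance +1; mR−mL=2898/2813 → turn +1·90°
n=1: pose=(-4,-6,E); sL=40/39, sR=40/87; mL=-300/377, mR=40/39; mL+mR=20/87 → advance +1; mR−mL=2060/1131 → turn +1·90°
n=2: pose=(-3,-6,N); sL=3/5, sR=30/29; mL=-12/145, mR=3/5; mL+mR=15/29 → advance +1; mR−mL=99/145 → turn +1·90°
n=3: pose=(-3,-5,W); sL=120/277, sR=24/29; mL=-156/8033, mR=120/277; mL+mR=12/29 → advance +1; mR−mL=3636/8033 → turn +1·90°
n=4: pose=(-4,-5,S); sL=60/97, sR=12/29; mL=-1158/2813, mR=60/97; mL+mR=6/29 → advance +1; mR−mL=2898/2813 → turn +1·90°

0 60/97 12/29 -1158/2813 60/97 -4 -5 S
1 40/39 40/87 -300/377 40/39 -4 -6 E
2 3/5 30/29 -12/145 3/5 -3 -6 N
3 120/277 24/29 -156/8033 120/277 -3 -5 W
4 60/97 12/29 -1158/2813 60/97 -4 -5 S
final -4 -6 E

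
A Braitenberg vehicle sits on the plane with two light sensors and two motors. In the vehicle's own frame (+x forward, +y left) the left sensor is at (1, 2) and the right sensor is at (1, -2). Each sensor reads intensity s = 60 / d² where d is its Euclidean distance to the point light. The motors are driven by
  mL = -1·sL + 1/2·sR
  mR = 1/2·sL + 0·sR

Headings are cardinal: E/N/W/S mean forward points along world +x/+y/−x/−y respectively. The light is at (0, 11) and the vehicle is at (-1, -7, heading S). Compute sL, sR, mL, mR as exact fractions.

left sensor world pos  = (1, -8); dL² = 362
right sensor world pos = (-3, -8); dR² = 370
sL = 60/362 = 30/181
sR = 60/370 = 6/37
mL = -1·sL + 1/2·sR = -567/6697
mR = 1/2·sL + 0·sR = 15/181

30/181 6/37 -567/6697 15/181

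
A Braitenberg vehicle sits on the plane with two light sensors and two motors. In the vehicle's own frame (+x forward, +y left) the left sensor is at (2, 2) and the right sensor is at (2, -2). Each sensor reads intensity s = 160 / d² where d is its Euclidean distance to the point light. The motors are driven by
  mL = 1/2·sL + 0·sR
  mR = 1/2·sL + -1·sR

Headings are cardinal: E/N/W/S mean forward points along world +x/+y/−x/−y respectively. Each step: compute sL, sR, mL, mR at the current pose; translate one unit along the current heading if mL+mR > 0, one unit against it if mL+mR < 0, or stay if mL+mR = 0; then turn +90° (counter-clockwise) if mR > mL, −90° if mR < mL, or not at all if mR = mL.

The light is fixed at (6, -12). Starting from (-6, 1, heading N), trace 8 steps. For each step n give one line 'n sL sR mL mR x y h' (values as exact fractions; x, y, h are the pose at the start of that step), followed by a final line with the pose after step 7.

0 160/421 32/65 80/421 -8272/27365 -6 1 N
1 20/37 4/5 10/37 -98/185 -6 0 E
2 160/221 32/65 80/221 -144/1105 -7 0 S
3 80/153 80/197 40/153 -4360/30141 -7 -1 W
4 32/85 160/313 16/85 -8592/26605 -8 -1 N
5 5/9 10/13 5/18 -115/234 -8 -2 E
6 160/233 160/353 80/233 -9040/82249 -9 -2 S
7 80/169 16/41 40/169 -1064/6929 -9 -3 W
final -10 -3 N

n=0: pose=(-6,1,N); sL=160/421, sR=32/65; mL=80/421, mR=-8272/27365; mL+mR=-3072/27365 → advance -1; mR−mL=-32/65 → turn -1·90°
n=1: pose=(-6,0,E); sL=20/37, sR=4/5; mL=10/37, mR=-98/185; mL+mR=-48/185 → advance -1; mR−mL=-4/5 → turn -1·90°
n=2: pose=(-7,0,S); sL=160/221, sR=32/65; mL=80/221, mR=-144/1105; mL+mR=256/1105 → advance +1; mR−mL=-32/65 → turn -1·90°
n=3: pose=(-7,-1,W); sL=80/153, sR=80/197; mL=40/153, mR=-4360/30141; mL+mR=3520/30141 → advance +1; mR−mL=-80/197 → turn -1·90°
n=4: pose=(-8,-1,N); sL=32/85, sR=160/313; mL=16/85, mR=-8592/26605; mL+mR=-3584/26605 → advance -1; mR−mL=-160/313 → turn -1·90°
n=5: pose=(-8,-2,E); sL=5/9, sR=10/13; mL=5/18, mR=-115/234; mL+mR=-25/117 → advance -1; mR−mL=-10/13 → turn -1·90°
n=6: pose=(-9,-2,S); sL=160/233, sR=160/353; mL=80/233, mR=-9040/82249; mL+mR=19200/82249 → advance +1; mR−mL=-160/353 → turn -1·90°
n=7: pose=(-9,-3,W); sL=80/169, sR=16/41; mL=40/169, mR=-1064/6929; mL+mR=576/6929 → advance +1; mR−mL=-16/41 → turn -1·90°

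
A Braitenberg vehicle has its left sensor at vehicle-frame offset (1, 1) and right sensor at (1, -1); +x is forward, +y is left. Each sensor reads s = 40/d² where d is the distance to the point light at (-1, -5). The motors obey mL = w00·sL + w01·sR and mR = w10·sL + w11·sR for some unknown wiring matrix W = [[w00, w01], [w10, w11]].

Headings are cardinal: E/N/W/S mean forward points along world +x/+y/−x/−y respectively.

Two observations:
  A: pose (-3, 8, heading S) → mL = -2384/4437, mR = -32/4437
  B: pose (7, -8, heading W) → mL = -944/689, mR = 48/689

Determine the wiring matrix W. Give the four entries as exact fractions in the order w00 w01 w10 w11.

obs A: pose=(-3,8,S) → sL=8/29, sR=40/153, mL=-2384/4437, mR=-32/4437
obs B: pose=(7,-8,W) → sL=8/13, sR=40/53, mL=-944/689, mR=48/689
sensor matrix S = [[8/29, 40/153], [8/13, 40/53]]; det S = 144640/3057093
solve [mL_A; mL_B] = S·[w00; w01] and [mR_A; mR_B] = S·[w10; w11]:
  w00 = -1, w01 = -1, w10 = -1/2, w11 = 1/2

-1 -1 -1/2 1/2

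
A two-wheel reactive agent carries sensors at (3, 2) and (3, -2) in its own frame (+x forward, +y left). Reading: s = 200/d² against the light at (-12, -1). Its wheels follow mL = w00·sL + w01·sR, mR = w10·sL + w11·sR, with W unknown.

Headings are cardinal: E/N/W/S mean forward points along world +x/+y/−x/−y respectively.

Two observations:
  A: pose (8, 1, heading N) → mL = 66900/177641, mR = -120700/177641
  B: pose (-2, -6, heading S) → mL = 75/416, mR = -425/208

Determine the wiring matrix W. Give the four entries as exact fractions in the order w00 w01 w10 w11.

1 -1/2 -1/2 -1

obs A: pose=(8,1,N) → sL=200/349, sR=200/509, mL=66900/177641, mR=-120700/177641
obs B: pose=(-2,-6,S) → sL=25/26, sR=25/16, mL=75/416, mR=-425/208
sensor matrix S = [[200/349, 200/509], [25/26, 25/16]]; det S = 2390625/4618666
solve [mL_A; mL_B] = S·[w00; w01] and [mR_A; mR_B] = S·[w10; w11]:
  w00 = 1, w01 = -1/2, w10 = -1/2, w11 = -1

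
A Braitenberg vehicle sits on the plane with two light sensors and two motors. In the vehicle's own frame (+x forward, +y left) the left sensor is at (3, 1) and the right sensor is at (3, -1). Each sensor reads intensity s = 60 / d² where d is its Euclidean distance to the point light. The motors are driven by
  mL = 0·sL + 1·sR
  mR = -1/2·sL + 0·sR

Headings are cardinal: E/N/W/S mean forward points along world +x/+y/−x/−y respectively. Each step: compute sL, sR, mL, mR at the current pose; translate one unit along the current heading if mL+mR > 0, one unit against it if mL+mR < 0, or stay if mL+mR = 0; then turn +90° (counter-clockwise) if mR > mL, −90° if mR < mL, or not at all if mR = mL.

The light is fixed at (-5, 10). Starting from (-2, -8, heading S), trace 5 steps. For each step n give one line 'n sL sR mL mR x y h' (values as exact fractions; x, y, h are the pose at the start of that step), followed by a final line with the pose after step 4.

0 60/457 12/89 12/89 -30/457 -2 -8 S
1 3/20 5/27 5/27 -3/40 -2 -9 W
2 60/257 12/53 12/53 -30/257 -3 -9 N
3 30/157 30/193 30/193 -15/157 -3 -8 E
4 60/457 12/89 12/89 -30/457 -2 -8 S
final -2 -9 W

n=0: pose=(-2,-8,S); sL=60/457, sR=12/89; mL=12/89, mR=-30/457; mL+mR=2814/40673 → advance +1; mR−mL=-8154/40673 → turn -1·90°
n=1: pose=(-2,-9,W); sL=3/20, sR=5/27; mL=5/27, mR=-3/40; mL+mR=119/1080 → advance +1; mR−mL=-281/1080 → turn -1·90°
n=2: pose=(-3,-9,N); sL=60/257, sR=12/53; mL=12/53, mR=-30/257; mL+mR=1494/13621 → advance +1; mR−mL=-4674/13621 → turn -1·90°
n=3: pose=(-3,-8,E); sL=30/157, sR=30/193; mL=30/193, mR=-15/157; mL+mR=1815/30301 → advance +1; mR−mL=-7605/30301 → turn -1·90°
n=4: pose=(-2,-8,S); sL=60/457, sR=12/89; mL=12/89, mR=-30/457; mL+mR=2814/40673 → advance +1; mR−mL=-8154/40673 → turn -1·90°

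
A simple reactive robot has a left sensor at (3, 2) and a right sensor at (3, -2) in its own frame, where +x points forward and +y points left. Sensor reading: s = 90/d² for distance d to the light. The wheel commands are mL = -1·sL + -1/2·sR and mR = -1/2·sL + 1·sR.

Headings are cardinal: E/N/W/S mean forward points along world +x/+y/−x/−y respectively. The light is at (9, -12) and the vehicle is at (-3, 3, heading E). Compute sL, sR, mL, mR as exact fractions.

left sensor world pos  = (0, 5); dL² = 370
right sensor world pos = (0, 1); dR² = 250
sL = 90/370 = 9/37
sR = 90/250 = 9/25
mL = -1·sL + -1/2·sR = -783/1850
mR = -1/2·sL + 1·sR = 441/1850

9/37 9/25 -783/1850 441/1850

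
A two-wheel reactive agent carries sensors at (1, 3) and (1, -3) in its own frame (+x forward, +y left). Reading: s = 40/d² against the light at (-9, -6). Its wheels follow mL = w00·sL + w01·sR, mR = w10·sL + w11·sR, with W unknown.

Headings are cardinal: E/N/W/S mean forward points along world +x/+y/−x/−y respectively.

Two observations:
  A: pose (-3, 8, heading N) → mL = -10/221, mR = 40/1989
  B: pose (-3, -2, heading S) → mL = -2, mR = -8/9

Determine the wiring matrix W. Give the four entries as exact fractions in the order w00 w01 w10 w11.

1/2 -1 1/2 -1/2

obs A: pose=(-3,8,N) → sL=20/117, sR=20/153, mL=-10/221, mR=40/1989
obs B: pose=(-3,-2,S) → sL=4/9, sR=20/9, mL=-2, mR=-8/9
sensor matrix S = [[20/117, 20/153], [4/9, 20/9]]; det S = 640/1989
solve [mL_A; mL_B] = S·[w00; w01] and [mR_A; mR_B] = S·[w10; w11]:
  w00 = 1/2, w01 = -1, w10 = 1/2, w11 = -1/2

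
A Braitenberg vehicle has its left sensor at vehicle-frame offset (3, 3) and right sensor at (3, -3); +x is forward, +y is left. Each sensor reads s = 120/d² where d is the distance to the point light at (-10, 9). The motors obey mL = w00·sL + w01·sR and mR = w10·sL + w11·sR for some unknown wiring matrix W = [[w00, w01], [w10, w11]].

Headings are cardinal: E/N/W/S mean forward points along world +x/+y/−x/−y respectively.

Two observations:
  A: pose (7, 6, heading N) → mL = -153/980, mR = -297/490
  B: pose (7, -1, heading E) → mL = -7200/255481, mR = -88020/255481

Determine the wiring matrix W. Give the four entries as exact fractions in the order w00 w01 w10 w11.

obs A: pose=(7,6,N) → sL=30/49, sR=3/10, mL=-153/980, mR=-297/490
obs B: pose=(7,-1,E) → sL=120/449, sR=120/569, mL=-7200/255481, mR=-88020/255481
sensor matrix S = [[30/49, 3/10], [120/449, 120/569]]; det S = 612684/12518569
solve [mL_A; mL_B] = S·[w00; w01] and [mR_A; mR_B] = S·[w10; w11]:
  w00 = -1/2, w01 = 1/2, w10 = -1/2, w11 = -1

-1/2 1/2 -1/2 -1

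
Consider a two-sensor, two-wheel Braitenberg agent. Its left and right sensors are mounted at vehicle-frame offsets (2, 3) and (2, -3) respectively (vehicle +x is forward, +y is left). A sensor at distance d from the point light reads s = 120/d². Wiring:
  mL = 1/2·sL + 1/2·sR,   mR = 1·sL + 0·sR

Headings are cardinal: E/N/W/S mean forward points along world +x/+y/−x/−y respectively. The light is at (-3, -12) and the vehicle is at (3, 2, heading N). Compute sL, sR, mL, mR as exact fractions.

24/53 120/337 7224/17861 24/53

left sensor world pos  = (0, 4); dL² = 265
right sensor world pos = (6, 4); dR² = 337
sL = 120/265 = 24/53
sR = 120/337 = 120/337
mL = 1/2·sL + 1/2·sR = 7224/17861
mR = 1·sL + 0·sR = 24/53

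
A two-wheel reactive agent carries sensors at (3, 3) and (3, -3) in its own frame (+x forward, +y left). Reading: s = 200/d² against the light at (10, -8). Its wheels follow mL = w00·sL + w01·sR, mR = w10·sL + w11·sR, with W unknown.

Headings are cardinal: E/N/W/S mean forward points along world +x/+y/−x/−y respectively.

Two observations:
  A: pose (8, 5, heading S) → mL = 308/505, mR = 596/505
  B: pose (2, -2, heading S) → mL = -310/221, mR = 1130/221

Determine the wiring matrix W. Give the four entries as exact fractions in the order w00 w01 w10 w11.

-1/2 1 1 -1/2

obs A: pose=(8,5,S) → sL=200/101, sR=8/5, mL=308/505, mR=596/505
obs B: pose=(2,-2,S) → sL=100/17, sR=20/13, mL=-310/221, mR=1130/221
sensor matrix S = [[200/101, 8/5], [100/17, 20/13]]; det S = -142080/22321
solve [mL_A; mL_B] = S·[w00; w01] and [mR_A; mR_B] = S·[w10; w11]:
  w00 = -1/2, w01 = 1, w10 = 1, w11 = -1/2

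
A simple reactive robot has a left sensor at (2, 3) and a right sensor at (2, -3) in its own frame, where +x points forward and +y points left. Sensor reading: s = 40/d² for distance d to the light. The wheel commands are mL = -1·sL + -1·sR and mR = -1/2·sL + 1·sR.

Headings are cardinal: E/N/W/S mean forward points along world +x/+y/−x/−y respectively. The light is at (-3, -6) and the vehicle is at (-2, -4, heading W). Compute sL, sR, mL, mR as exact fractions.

left sensor world pos  = (-4, -7); dL² = 2
right sensor world pos = (-4, -1); dR² = 26
sL = 40/2 = 20
sR = 40/26 = 20/13
mL = -1·sL + -1·sR = -280/13
mR = -1/2·sL + 1·sR = -110/13

20 20/13 -280/13 -110/13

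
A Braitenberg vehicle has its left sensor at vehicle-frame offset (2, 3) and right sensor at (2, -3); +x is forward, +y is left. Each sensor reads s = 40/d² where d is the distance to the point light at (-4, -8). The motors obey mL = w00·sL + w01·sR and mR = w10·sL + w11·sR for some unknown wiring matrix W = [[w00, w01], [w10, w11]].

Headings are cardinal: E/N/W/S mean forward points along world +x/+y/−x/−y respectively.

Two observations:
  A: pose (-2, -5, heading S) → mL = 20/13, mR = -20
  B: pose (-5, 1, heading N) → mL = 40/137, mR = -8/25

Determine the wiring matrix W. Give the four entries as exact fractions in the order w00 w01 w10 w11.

obs A: pose=(-2,-5,S) → sL=20/13, sR=20, mL=20/13, mR=-20
obs B: pose=(-5,1,N) → sL=40/137, sR=8/25, mL=40/137, mR=-8/25
sensor matrix S = [[20/13, 20], [40/137, 8/25]]; det S = -47616/8905
solve [mL_A; mL_B] = S·[w00; w01] and [mR_A; mR_B] = S·[w10; w11]:
  w00 = 1, w01 = 0, w10 = 0, w11 = -1

1 0 0 -1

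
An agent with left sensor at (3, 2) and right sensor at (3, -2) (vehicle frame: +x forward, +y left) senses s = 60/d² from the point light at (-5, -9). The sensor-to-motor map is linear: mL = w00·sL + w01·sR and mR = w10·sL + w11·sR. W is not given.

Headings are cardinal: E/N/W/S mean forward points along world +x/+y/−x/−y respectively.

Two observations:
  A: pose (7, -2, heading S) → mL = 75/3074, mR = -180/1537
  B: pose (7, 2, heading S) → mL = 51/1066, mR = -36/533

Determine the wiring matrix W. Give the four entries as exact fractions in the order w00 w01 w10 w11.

1 -1/2 1/2 -1/2

obs A: pose=(7,-2,S) → sL=15/53, sR=15/29, mL=75/3074, mR=-180/1537
obs B: pose=(7,2,S) → sL=3/13, sR=15/41, mL=51/1066, mR=-36/533
sensor matrix S = [[15/53, 15/29], [3/13, 15/41]]; det S = -12960/819221
solve [mL_A; mL_B] = S·[w00; w01] and [mR_A; mR_B] = S·[w10; w11]:
  w00 = 1, w01 = -1/2, w10 = 1/2, w11 = -1/2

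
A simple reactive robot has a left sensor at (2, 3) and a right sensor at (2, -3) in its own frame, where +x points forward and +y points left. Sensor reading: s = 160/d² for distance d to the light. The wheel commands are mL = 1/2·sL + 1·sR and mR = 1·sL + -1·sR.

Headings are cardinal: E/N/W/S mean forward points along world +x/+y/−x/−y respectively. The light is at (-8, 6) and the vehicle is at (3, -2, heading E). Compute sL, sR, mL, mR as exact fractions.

80/97 16/29 2712/2813 768/2813

left sensor world pos  = (5, 1); dL² = 194
right sensor world pos = (5, -5); dR² = 290
sL = 160/194 = 80/97
sR = 160/290 = 16/29
mL = 1/2·sL + 1·sR = 2712/2813
mR = 1·sL + -1·sR = 768/2813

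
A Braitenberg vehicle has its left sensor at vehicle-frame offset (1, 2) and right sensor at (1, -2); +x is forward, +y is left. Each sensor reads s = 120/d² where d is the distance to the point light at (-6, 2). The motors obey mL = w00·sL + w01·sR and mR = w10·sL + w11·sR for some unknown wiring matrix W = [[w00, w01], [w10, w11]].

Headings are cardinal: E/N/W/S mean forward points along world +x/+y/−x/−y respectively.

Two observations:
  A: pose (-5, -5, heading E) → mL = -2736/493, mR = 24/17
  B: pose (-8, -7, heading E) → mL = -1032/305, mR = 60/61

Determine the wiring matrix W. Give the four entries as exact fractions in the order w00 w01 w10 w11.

-1 -1 0 1

obs A: pose=(-5,-5,E) → sL=120/29, sR=24/17, mL=-2736/493, mR=24/17
obs B: pose=(-8,-7,E) → sL=12/5, sR=60/61, mL=-1032/305, mR=60/61
sensor matrix S = [[120/29, 24/17], [12/5, 60/61]]; det S = 102528/150365
solve [mL_A; mL_B] = S·[w00; w01] and [mR_A; mR_B] = S·[w10; w11]:
  w00 = -1, w01 = -1, w10 = 0, w11 = 1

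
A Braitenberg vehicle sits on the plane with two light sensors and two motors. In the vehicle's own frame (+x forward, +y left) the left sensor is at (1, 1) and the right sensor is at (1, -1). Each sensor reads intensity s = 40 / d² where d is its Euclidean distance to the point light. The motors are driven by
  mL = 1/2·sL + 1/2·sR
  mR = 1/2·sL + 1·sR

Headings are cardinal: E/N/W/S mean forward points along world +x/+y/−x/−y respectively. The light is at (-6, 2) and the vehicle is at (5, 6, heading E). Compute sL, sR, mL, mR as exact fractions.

40/169 40/153 6440/25857 9820/25857

left sensor world pos  = (6, 7); dL² = 169
right sensor world pos = (6, 5); dR² = 153
sL = 40/169 = 40/169
sR = 40/153 = 40/153
mL = 1/2·sL + 1/2·sR = 6440/25857
mR = 1/2·sL + 1·sR = 9820/25857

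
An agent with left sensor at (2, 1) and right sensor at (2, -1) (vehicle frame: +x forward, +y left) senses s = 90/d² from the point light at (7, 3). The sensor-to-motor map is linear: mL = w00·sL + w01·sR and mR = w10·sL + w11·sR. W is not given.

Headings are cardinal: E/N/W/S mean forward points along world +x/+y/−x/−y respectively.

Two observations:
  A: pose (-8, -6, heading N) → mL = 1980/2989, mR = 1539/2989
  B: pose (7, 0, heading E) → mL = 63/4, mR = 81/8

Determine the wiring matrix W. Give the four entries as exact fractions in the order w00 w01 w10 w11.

obs A: pose=(-8,-6,N) → sL=18/61, sR=18/49, mL=1980/2989, mR=1539/2989
obs B: pose=(7,0,E) → sL=45/4, sR=9/2, mL=63/4, mR=81/8
sensor matrix S = [[18/61, 18/49], [45/4, 9/2]]; det S = -16767/5978
solve [mL_A; mL_B] = S·[w00; w01] and [mR_A; mR_B] = S·[w10; w11]:
  w00 = 1, w01 = 1, w10 = 1/2, w11 = 1

1 1 1/2 1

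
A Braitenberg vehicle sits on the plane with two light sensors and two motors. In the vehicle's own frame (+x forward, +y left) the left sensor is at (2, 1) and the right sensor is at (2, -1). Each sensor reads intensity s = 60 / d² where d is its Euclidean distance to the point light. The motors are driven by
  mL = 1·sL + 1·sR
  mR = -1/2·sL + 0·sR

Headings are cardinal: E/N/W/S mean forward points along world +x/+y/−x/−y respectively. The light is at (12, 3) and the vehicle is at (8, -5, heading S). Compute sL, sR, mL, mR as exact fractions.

left sensor world pos  = (9, -7); dL² = 109
right sensor world pos = (7, -7); dR² = 125
sL = 60/109 = 60/109
sR = 60/125 = 12/25
mL = 1·sL + 1·sR = 2808/2725
mR = -1/2·sL + 0·sR = -30/109

60/109 12/25 2808/2725 -30/109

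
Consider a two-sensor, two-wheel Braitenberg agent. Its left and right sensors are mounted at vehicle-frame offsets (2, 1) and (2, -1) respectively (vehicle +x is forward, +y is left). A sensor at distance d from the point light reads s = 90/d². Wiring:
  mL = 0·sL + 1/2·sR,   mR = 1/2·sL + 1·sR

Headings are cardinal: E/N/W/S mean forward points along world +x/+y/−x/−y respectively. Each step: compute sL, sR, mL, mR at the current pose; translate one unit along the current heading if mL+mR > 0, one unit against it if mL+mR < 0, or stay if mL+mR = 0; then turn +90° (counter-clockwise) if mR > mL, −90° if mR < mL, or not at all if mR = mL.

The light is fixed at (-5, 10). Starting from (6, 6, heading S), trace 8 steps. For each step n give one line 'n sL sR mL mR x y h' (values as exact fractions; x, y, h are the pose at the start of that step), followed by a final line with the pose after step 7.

0 1/2 45/68 45/136 31/34 6 6 S
1 18/37 18/41 9/41 1035/1517 6 5 E
2 9/13 45/89 45/178 1971/2314 7 5 N
3 18/25 90/109 45/109 3231/2725 7 6 W
4 1/2 45/68 45/136 31/34 6 6 S
5 18/37 18/41 9/41 1035/1517 6 5 E
6 9/13 45/89 45/178 1971/2314 7 5 N
7 18/25 90/109 45/109 3231/2725 7 6 W
final 6 6 S

n=0: pose=(6,6,S); sL=1/2, sR=45/68; mL=45/136, mR=31/34; mL+mR=169/136 → advance +1; mR−mL=79/136 → turn +1·90°
n=1: pose=(6,5,E); sL=18/37, sR=18/41; mL=9/41, mR=1035/1517; mL+mR=1368/1517 → advance +1; mR−mL=702/1517 → turn +1·90°
n=2: pose=(7,5,N); sL=9/13, sR=45/89; mL=45/178, mR=1971/2314; mL+mR=1278/1157 → advance +1; mR−mL=693/1157 → turn +1·90°
n=3: pose=(7,6,W); sL=18/25, sR=90/109; mL=45/109, mR=3231/2725; mL+mR=4356/2725 → advance +1; mR−mL=2106/2725 → turn +1·90°
n=4: pose=(6,6,S); sL=1/2, sR=45/68; mL=45/136, mR=31/34; mL+mR=169/136 → advance +1; mR−mL=79/136 → turn +1·90°
n=5: pose=(6,5,E); sL=18/37, sR=18/41; mL=9/41, mR=1035/1517; mL+mR=1368/1517 → advance +1; mR−mL=702/1517 → turn +1·90°
n=6: pose=(7,5,N); sL=9/13, sR=45/89; mL=45/178, mR=1971/2314; mL+mR=1278/1157 → advance +1; mR−mL=693/1157 → turn +1·90°
n=7: pose=(7,6,W); sL=18/25, sR=90/109; mL=45/109, mR=3231/2725; mL+mR=4356/2725 → advance +1; mR−mL=2106/2725 → turn +1·90°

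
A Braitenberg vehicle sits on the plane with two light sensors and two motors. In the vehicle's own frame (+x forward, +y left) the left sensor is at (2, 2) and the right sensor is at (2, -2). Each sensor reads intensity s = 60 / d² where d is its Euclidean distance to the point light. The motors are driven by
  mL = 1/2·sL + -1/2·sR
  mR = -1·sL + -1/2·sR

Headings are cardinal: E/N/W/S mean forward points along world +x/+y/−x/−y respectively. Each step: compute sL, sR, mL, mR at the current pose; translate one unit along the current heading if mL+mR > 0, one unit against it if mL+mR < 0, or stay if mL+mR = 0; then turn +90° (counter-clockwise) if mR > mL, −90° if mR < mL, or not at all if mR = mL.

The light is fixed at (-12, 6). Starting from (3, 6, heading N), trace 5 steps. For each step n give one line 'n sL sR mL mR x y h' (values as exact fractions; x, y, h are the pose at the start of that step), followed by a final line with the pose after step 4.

0 60/173 60/293 3600/50689 -22770/50689 3 6 N
1 6/29 30/149 12/4321 -1329/4321 3 5 E
2 12/53 20/51 -224/2703 -1142/2703 2 5 S
3 15/37 15/37 0 -45/74 2 6 W
4 60/173 60/293 3600/50689 -22770/50689 3 6 N
final 3 5 E

n=0: pose=(3,6,N); sL=60/173, sR=60/293; mL=3600/50689, mR=-22770/50689; mL+mR=-19170/50689 → advance -1; mR−mL=-90/173 → turn -1·90°
n=1: pose=(3,5,E); sL=6/29, sR=30/149; mL=12/4321, mR=-1329/4321; mL+mR=-1317/4321 → advance -1; mR−mL=-9/29 → turn -1·90°
n=2: pose=(2,5,S); sL=12/53, sR=20/51; mL=-224/2703, mR=-1142/2703; mL+mR=-1366/2703 → advance -1; mR−mL=-18/53 → turn -1·90°
n=3: pose=(2,6,W); sL=15/37, sR=15/37; mL=0, mR=-45/74; mL+mR=-45/74 → advance -1; mR−mL=-45/74 → turn -1·90°
n=4: pose=(3,6,N); sL=60/173, sR=60/293; mL=3600/50689, mR=-22770/50689; mL+mR=-19170/50689 → advance -1; mR−mL=-90/173 → turn -1·90°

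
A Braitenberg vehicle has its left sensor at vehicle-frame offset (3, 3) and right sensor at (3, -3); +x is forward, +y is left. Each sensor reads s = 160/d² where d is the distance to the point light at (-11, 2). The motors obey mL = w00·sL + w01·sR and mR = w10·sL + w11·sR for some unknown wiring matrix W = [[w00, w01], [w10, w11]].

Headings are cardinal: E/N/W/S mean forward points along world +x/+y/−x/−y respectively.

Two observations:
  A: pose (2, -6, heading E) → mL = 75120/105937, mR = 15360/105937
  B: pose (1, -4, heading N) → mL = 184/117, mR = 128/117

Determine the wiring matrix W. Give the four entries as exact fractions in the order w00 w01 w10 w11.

obs A: pose=(2,-6,E) → sL=160/281, sR=160/377, mL=75120/105937, mR=15360/105937
obs B: pose=(1,-4,N) → sL=16/9, sR=80/117, mL=184/117, mR=128/117
sensor matrix S = [[160/281, 160/377], [16/9, 80/117]]; det S = -348160/953433
solve [mL_A; mL_B] = S·[w00; w01] and [mR_A; mR_B] = S·[w10; w11]:
  w00 = 1/2, w01 = 1, w10 = 1, w11 = -1

1/2 1 1 -1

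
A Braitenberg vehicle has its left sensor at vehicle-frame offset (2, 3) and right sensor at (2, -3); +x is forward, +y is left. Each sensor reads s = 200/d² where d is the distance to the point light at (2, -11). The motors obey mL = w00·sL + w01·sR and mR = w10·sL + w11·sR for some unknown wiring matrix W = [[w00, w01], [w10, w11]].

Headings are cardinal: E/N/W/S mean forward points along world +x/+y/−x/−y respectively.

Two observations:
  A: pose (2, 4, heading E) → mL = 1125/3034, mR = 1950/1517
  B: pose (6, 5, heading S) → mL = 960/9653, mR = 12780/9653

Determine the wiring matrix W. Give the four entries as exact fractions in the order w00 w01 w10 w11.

-1/2 1/2 1 1/2

obs A: pose=(2,4,E) → sL=25/41, sR=50/37, mL=1125/3034, mR=1950/1517
obs B: pose=(6,5,S) → sL=40/49, sR=200/197, mL=960/9653, mR=12780/9653
sensor matrix S = [[25/41, 50/37], [40/49, 200/197]]; det S = -7089000/14643601
solve [mL_A; mL_B] = S·[w00; w01] and [mR_A; mR_B] = S·[w10; w11]:
  w00 = -1/2, w01 = 1/2, w10 = 1, w11 = 1/2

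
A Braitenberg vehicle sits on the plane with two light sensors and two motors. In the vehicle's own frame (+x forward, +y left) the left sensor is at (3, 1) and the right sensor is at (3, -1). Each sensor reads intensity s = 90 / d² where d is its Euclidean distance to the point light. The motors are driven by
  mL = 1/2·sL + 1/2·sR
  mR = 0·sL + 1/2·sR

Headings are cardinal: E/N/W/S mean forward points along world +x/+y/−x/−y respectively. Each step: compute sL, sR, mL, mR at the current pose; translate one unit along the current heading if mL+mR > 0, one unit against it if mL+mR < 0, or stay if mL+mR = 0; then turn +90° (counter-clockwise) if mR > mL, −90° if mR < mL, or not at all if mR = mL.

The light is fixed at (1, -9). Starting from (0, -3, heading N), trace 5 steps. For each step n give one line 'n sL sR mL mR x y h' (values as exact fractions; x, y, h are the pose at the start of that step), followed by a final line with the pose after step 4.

n=0: pose=(0,-3,N); sL=18/17, sR=10/9; mL=166/153, mR=5/9; mL+mR=251/153 → advance +1; mR−mL=-9/17 → turn -1·90°
n=1: pose=(0,-2,E); sL=45/34, sR=9/4; mL=243/136, mR=9/8; mL+mR=99/34 → advance +1; mR−mL=-45/68 → turn -1·90°
n=2: pose=(1,-2,S); sL=90/17, sR=90/17; mL=90/17, mR=45/17; mL+mR=135/17 → advance +1; mR−mL=-45/17 → turn -1·90°
n=3: pose=(1,-3,W); sL=45/17, sR=45/29; mL=1035/493, mR=45/58; mL+mR=2835/986 → advance +1; mR−mL=-45/34 → turn -1·90°
n=4: pose=(0,-3,N); sL=18/17, sR=10/9; mL=166/153, mR=5/9; mL+mR=251/153 → advance +1; mR−mL=-9/17 → turn -1·90°

0 18/17 10/9 166/153 5/9 0 -3 N
1 45/34 9/4 243/136 9/8 0 -2 E
2 90/17 90/17 90/17 45/17 1 -2 S
3 45/17 45/29 1035/493 45/58 1 -3 W
4 18/17 10/9 166/153 5/9 0 -3 N
final 0 -2 E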